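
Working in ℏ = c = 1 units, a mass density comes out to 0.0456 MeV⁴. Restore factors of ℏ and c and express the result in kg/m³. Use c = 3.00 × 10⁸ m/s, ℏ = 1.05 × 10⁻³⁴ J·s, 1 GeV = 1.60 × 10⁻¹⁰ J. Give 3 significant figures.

1.06 × 10⁷ kg/m³

Mass density is [E]/(c²[L]³) = [E]⁴/(ℏ³c⁵).
1 GeV⁴ → 1/(ℏ³c⁵) × (1 GeV in J)⁴ = 2.33 × 10²⁰ kg/m³.
Convert the energy scale: 0.0456 MeV⁴ = 4.56 × 10⁻¹⁴ GeV⁴.
Result: 4.56 × 10⁻¹⁴ × 2.33 × 10²⁰ = 1.06 × 10⁷ kg/m³.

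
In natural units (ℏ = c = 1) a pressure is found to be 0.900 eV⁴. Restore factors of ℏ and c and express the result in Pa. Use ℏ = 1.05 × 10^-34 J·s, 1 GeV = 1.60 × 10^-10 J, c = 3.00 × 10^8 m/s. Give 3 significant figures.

18.9 Pa

Pressure is [E]/[L]³ = [E]⁴/(ℏc)³.
1 GeV⁴ → 1/(ℏc)³ × (1 GeV in J)⁴ = 2.10 × 10^37 Pa.
Convert the energy scale: 0.900 eV⁴ = 9.00 × 10^-37 GeV⁴.
Result: 9.00 × 10^-37 × 2.10 × 10^37 = 18.9 Pa.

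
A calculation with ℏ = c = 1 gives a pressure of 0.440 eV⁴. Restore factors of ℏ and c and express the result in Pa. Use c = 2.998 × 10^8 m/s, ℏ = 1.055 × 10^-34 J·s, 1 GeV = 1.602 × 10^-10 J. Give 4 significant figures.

9.159 Pa

Pressure is [E]/[L]³ = [E]⁴/(ℏc)³.
1 GeV⁴ → 1/(ℏc)³ × (1 GeV in J)⁴ = 2.082 × 10^37 Pa.
Convert the energy scale: 0.440 eV⁴ = 4.40 × 10^-37 GeV⁴.
Result: 4.40 × 10^-37 × 2.082 × 10^37 = 9.159 Pa.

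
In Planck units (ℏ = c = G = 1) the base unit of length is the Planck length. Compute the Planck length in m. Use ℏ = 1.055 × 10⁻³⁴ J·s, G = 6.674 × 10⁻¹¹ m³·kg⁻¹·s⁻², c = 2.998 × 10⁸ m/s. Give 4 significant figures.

ℓ_P = √(ℏG/c³)
  = √(2.613 × 10⁻⁷⁰)
  = 1.616 × 10⁻³⁵ m

1.616 × 10⁻³⁵ m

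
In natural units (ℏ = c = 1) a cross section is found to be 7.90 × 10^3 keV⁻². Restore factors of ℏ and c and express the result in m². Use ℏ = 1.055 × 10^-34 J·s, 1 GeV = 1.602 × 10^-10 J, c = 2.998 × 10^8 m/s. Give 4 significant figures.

Area is [L]² = [E]⁻²·(ℏc)²; restore (ℏc)².
1 GeV⁻² → (ℏc)² × (1 GeV in J)⁻² = 3.898 × 10^-32 m².
Convert the energy scale: 7.90 × 10^3 keV⁻² = 7.90 × 10^15 GeV⁻².
Result: 7.90 × 10^15 × 3.898 × 10^-32 = 3.079 × 10^-16 m².

3.079 × 10^-16 m²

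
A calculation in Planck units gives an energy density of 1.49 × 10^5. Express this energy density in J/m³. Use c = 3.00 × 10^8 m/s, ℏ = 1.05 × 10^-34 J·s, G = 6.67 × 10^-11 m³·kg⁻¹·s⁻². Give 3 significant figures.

One Planck energy density: u_P = c⁷/(ℏG²) = 4.68 × 10^113 J/m³.
1.49 × 10^5 × 4.68 × 10^113 J/m³ = 6.98 × 10^118 J/m³

6.98 × 10^118 J/m³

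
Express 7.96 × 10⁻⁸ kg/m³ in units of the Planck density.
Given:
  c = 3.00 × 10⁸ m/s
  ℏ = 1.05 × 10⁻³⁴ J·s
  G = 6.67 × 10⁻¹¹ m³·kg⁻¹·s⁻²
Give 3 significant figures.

Planck density: ρ_P = c⁵/(ℏG²) = 5.20 × 10⁹⁶ kg/m³.
7.96 × 10⁻⁸ / 5.20 × 10⁹⁶ = 1.53 × 10⁻¹⁰⁴

1.53 × 10⁻¹⁰⁴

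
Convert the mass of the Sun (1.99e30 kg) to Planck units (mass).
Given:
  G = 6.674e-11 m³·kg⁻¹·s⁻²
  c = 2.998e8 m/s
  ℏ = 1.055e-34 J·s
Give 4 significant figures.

Planck mass: m_P = √(ℏc/G) = 2.177e-8 kg.
1.99e30 / 2.177e-8 = 9.141e37

9.141e37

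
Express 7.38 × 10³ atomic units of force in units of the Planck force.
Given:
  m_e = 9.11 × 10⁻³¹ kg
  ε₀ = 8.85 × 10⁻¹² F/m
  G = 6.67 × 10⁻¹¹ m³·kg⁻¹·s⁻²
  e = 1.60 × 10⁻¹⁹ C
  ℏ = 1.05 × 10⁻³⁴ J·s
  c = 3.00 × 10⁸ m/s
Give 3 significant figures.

5.06 × 10⁻⁴⁸

atomic unit of force: F_au = E_h/a₀ = m_e²e⁶/((4πε₀)³ℏ⁴) = 8.33 × 10⁻⁸ N
Planck force: F_P = c⁴/G = 1.21 × 10⁴⁴ N
7.38 × 10³ × 8.33 × 10⁻⁸ / 1.21 × 10⁴⁴ = 5.06 × 10⁻⁴⁸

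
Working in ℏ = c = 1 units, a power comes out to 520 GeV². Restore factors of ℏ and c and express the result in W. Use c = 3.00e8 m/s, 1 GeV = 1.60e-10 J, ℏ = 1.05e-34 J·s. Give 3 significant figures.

1.27e17 W

Power is [E]/[T] = [E]²/ℏ.
1 GeV² → 1/ℏ × (1 GeV in J)² = 2.44e14 W.
Result: 520 × 2.44e14 = 1.27e17 W.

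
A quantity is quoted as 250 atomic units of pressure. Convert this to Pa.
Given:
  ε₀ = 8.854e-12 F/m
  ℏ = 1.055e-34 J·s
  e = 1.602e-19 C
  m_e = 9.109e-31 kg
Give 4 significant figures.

7.323e15 Pa

One atomic unit of pressure: P_au = E_h/a₀³ = m_e⁴e¹⁰/((4πε₀)⁵ℏ⁸) = 2.929e13 Pa.
250 × 2.929e13 Pa = 7.323e15 Pa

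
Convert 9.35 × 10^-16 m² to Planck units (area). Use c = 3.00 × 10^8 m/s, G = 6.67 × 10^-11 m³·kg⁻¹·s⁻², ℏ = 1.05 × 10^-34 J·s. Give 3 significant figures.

Planck area: A_P = ℏG/c³ = 2.59 × 10^-70 m².
9.35 × 10^-16 / 2.59 × 10^-70 = 3.60 × 10^54

3.60 × 10^54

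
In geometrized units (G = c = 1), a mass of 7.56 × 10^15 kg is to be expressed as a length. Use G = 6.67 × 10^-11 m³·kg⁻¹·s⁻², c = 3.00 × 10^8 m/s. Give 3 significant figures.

In G = c = 1 units mass has dimensions of length; the conversion factor is G/c².
7.56 × 10^15 kg × (G/c²) = 5.60 × 10^-12 m

5.60 × 10^-12 m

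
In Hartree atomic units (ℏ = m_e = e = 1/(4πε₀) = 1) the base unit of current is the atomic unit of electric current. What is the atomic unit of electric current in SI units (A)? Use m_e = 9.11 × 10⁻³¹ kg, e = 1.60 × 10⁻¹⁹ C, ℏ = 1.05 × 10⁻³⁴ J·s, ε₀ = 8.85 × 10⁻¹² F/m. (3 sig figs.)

I_au = e E_h/ℏ = m_e e⁵/((4πε₀)²ℏ³)
E_h = 4.38 × 10⁻¹⁸ J
e·E_h/ℏ = 6.67 × 10⁻³ A

6.67 × 10⁻³ A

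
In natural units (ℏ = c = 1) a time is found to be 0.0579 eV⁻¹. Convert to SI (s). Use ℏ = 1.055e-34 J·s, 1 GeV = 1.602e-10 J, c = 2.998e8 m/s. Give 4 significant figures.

3.813e-17 s

A time is [E]⁻¹ in ℏ=c=1; restore one factor of ℏ.
1 GeV⁻¹ → ℏ × (1 GeV in J)⁻¹ = 6.586e-25 s.
Convert the energy scale: 0.0579 eV⁻¹ = 5.79e7 GeV⁻¹.
Result: 5.79e7 × 6.586e-25 = 3.813e-17 s.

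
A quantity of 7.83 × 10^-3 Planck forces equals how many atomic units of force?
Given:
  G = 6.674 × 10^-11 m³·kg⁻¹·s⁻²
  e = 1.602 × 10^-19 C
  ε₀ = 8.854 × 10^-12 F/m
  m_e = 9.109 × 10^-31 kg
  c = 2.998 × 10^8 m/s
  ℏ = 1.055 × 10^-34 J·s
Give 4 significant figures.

Planck force: F_P = c⁴/G = 1.210 × 10^44 N
atomic unit of force: F_au = E_h/a₀ = m_e²e⁶/((4πε₀)³ℏ⁴) = 8.220 × 10^-8 N
7.83 × 10^-3 × 1.210 × 10^44 / 8.220 × 10^-8 = 1.153 × 10^49

1.153 × 10^49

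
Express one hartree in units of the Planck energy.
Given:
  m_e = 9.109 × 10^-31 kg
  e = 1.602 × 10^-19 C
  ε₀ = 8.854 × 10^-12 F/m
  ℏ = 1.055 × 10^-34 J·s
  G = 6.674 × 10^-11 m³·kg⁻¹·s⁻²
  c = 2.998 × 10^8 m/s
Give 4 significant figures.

2.225 × 10^-27

hartree: E_h = m_e e⁴/(4πε₀ℏ)² = 4.354 × 10^-18 J
Planck energy: E_P = √(ℏc⁵/G) = 1.957 × 10^9 J
ratio = 4.354 × 10^-18 / 1.957 × 10^9 = 2.225 × 10^-27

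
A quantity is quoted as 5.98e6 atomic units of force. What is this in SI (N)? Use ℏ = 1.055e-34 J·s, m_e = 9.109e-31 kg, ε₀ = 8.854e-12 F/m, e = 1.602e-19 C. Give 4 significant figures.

0.4915 N

One atomic unit of force: F_au = E_h/a₀ = m_e²e⁶/((4πε₀)³ℏ⁴) = 8.220e-8 N.
5.98e6 × 8.220e-8 N = 0.4915 N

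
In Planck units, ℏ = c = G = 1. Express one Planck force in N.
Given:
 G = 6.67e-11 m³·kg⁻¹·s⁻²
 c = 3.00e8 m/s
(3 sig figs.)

1.21e44 N

Dimensional analysis gives F_P = c⁴/G.
  = 8.10e33 / 6.67e-11
  = 1.21e44 N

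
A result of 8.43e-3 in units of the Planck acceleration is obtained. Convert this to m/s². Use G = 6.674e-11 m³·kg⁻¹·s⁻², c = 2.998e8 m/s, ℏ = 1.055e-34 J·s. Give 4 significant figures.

4.687e49 m/s²

One Planck acceleration: a_P = √(c⁷/(ℏG)) = 5.560e51 m/s².
8.43e-3 × 5.560e51 m/s² = 4.687e49 m/s²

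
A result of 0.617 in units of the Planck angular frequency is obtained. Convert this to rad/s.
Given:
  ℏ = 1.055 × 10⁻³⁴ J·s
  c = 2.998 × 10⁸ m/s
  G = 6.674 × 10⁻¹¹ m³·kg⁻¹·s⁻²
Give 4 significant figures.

1.144 × 10⁴³ rad/s

One Planck angular frequency: ω_P = √(c⁵/(ℏG)) = 1.855 × 10⁴³ rad/s.
0.617 × 1.855 × 10⁴³ rad/s = 1.144 × 10⁴³ rad/s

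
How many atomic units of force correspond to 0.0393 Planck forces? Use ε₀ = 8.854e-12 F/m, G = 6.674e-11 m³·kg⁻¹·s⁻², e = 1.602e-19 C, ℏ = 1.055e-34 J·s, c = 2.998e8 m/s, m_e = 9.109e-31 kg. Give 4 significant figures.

5.787e49

Planck force: F_P = c⁴/G = 1.210e44 N
atomic unit of force: F_au = E_h/a₀ = m_e²e⁶/((4πε₀)³ℏ⁴) = 8.220e-8 N
0.0393 × 1.210e44 / 8.220e-8 = 5.787e49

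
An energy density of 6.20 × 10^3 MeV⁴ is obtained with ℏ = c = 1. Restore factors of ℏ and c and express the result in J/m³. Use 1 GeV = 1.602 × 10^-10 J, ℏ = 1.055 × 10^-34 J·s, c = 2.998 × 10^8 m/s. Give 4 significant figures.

1.291 × 10^29 J/m³

[E]/[L]³ = [E]⁴/(ℏc)³; restore (ℏc)⁻³.
1 GeV⁴ → 1/(ℏc)³ × (1 GeV in J)⁴ = 2.082 × 10^37 J/m³.
Convert the energy scale: 6.20 × 10^3 MeV⁴ = 6.20 × 10^-9 GeV⁴.
Result: 6.20 × 10^-9 × 2.082 × 10^37 = 1.291 × 10^29 J/m³.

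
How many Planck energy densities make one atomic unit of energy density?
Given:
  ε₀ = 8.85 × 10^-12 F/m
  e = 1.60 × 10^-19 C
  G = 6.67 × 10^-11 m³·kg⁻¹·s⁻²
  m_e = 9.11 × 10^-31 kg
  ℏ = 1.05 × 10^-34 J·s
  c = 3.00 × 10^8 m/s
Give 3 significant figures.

atomic unit of energy density: u_au = E_h/a₀³ = m_e⁴e¹⁰/((4πε₀)⁵ℏ⁸) = 3.01 × 10^13 J/m³
Planck energy density: u_P = c⁷/(ℏG²) = 4.68 × 10^113 J/m³
ratio = 3.01 × 10^13 / 4.68 × 10^113 = 6.44 × 10^-101

6.44 × 10^-101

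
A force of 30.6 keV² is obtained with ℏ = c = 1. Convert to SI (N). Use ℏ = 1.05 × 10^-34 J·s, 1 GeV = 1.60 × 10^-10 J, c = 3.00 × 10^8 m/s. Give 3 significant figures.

2.49 × 10^-5 N

Force is [E]/[L] = [E]²/(ℏc); restore (ℏc)⁻¹.
1 GeV² → 1/(ℏc) × (1 GeV in J)² = 8.13 × 10^5 N.
Convert the energy scale: 30.6 keV² = 3.06 × 10^-11 GeV².
Result: 3.06 × 10^-11 × 8.13 × 10^5 = 2.49 × 10^-5 N.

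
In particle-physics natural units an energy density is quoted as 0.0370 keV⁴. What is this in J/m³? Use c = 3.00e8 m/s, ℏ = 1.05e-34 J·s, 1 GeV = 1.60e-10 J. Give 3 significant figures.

7.76e11 J/m³

[E]/[L]³ = [E]⁴/(ℏc)³; restore (ℏc)⁻³.
1 GeV⁴ → 1/(ℏc)³ × (1 GeV in J)⁴ = 2.10e37 J/m³.
Convert the energy scale: 0.0370 keV⁴ = 3.70e-26 GeV⁴.
Result: 3.70e-26 × 2.10e37 = 7.76e11 J/m³.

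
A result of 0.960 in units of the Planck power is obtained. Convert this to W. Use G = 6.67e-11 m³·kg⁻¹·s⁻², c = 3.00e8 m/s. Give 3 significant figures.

3.50e52 W

One Planck power: P_P = c⁵/G = 3.64e52 W.
0.960 × 3.64e52 W = 3.50e52 W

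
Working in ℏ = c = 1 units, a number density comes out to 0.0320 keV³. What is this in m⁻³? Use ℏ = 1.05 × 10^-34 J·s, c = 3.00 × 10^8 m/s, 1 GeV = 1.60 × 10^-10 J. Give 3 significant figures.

4.19 × 10^27 m⁻³

Number density is [L]⁻³ = [E]³/(ℏc)³.
1 GeV³ → 1/(ℏc)³ × (1 GeV in J)³ = 1.31 × 10^47 m⁻³.
Convert the energy scale: 0.0320 keV³ = 3.20 × 10^-20 GeV³.
Result: 3.20 × 10^-20 × 1.31 × 10^47 = 4.19 × 10^27 m⁻³.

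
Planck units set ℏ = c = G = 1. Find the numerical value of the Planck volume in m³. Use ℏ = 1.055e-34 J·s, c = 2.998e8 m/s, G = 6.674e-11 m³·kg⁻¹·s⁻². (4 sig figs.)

4.224e-105 m³

From ℏ = c = G = 1 the volume scale is V_P = (ℏG/c³)^(3/2).
  = √(1.784e-209)
  = 4.224e-105 m³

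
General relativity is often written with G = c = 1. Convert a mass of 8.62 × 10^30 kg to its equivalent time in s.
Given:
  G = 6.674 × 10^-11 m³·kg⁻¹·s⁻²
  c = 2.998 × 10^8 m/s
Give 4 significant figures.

2.135 × 10^-5 s

Mass → time via G/c³.
8.62 × 10^30 kg × (G/c³) = 2.135 × 10^-5 s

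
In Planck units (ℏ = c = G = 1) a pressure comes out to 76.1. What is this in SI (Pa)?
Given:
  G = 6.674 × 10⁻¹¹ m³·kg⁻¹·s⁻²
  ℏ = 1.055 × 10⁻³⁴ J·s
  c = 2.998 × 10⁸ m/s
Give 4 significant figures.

3.525 × 10¹¹⁵ Pa

One Planck pressure: p_P = c⁷/(ℏG²) = 4.632 × 10¹¹³ Pa.
76.1 × 4.632 × 10¹¹³ Pa = 3.525 × 10¹¹⁵ Pa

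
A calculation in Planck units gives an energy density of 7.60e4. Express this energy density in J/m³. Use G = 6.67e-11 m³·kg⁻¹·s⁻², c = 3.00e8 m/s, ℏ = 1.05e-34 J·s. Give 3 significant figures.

One Planck energy density: u_P = c⁷/(ℏG²) = 4.68e113 J/m³.
7.60e4 × 4.68e113 J/m³ = 3.56e118 J/m³

3.56e118 J/m³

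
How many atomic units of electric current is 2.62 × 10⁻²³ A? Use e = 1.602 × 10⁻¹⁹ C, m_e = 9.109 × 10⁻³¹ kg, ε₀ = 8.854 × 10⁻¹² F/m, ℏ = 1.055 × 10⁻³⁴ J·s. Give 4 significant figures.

atomic unit of electric current: I_au = e E_h/ℏ = m_e e⁵/((4πε₀)²ℏ³) = 6.612 × 10⁻³ A.
2.62 × 10⁻²³ / 6.612 × 10⁻³ = 3.963 × 10⁻²¹

3.963 × 10⁻²¹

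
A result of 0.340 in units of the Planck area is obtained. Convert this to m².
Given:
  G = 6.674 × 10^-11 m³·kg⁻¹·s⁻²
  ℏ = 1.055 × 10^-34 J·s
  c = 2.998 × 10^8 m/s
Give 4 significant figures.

One Planck area: A_P = ℏG/c³ = 2.613 × 10^-70 m².
0.340 × 2.613 × 10^-70 m² = 8.884 × 10^-71 m²

8.884 × 10^-71 m²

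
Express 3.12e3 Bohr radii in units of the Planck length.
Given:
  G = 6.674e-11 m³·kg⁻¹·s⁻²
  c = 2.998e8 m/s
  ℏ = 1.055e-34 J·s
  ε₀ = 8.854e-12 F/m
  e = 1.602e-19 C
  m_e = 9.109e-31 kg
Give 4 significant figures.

Bohr radius: a₀ = 4πε₀ℏ²/(m_e e²) = 5.297e-11 m
Planck length: ℓ_P = √(ℏG/c³) = 1.616e-35 m
3.12e3 × 5.297e-11 / 1.616e-35 = 1.022e28

1.022e28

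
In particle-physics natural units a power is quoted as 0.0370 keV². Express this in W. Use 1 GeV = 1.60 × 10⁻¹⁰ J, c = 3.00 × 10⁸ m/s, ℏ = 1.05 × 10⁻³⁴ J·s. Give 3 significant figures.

Power is [E]/[T] = [E]²/ℏ.
1 GeV² → 1/ℏ × (1 GeV in J)² = 2.44 × 10¹⁴ W.
Convert the energy scale: 0.0370 keV² = 3.70 × 10⁻¹⁴ GeV².
Result: 3.70 × 10⁻¹⁴ × 2.44 × 10¹⁴ = 9.02 W.

9.02 W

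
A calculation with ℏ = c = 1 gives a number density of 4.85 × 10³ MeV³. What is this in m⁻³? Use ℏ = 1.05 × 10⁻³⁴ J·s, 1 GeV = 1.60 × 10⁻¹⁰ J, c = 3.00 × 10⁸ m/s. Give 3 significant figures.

6.36 × 10⁴¹ m⁻³

Number density is [L]⁻³ = [E]³/(ℏc)³.
1 GeV³ → 1/(ℏc)³ × (1 GeV in J)³ = 1.31 × 10⁴⁷ m⁻³.
Convert the energy scale: 4.85 × 10³ MeV³ = 4.85 × 10⁻⁶ GeV³.
Result: 4.85 × 10⁻⁶ × 1.31 × 10⁴⁷ = 6.36 × 10⁴¹ m⁻³.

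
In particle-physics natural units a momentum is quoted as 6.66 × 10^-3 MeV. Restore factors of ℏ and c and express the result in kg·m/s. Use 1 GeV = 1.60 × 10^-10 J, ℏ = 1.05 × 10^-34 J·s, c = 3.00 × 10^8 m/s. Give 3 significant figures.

3.55 × 10^-24 kg·m/s

Momentum is [E]/c; divide by c.
1 GeV → 1/c × (1 GeV in J) = 5.33 × 10^-19 kg·m/s.
Convert the energy scale: 6.66 × 10^-3 MeV = 6.66 × 10^-6 GeV.
Result: 6.66 × 10^-6 × 5.33 × 10^-19 = 3.55 × 10^-24 kg·m/s.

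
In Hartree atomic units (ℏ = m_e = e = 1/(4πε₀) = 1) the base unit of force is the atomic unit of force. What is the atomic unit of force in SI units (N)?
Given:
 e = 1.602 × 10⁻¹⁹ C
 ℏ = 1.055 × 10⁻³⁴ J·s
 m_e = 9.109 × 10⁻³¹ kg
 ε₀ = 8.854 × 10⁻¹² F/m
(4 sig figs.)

F_au = E_h/a₀ = m_e²e⁶/((4πε₀)³ℏ⁴)
E_h = 4.354 × 10⁻¹⁸ J
a₀ = 5.297 × 10⁻¹¹ m
E_h/a₀ = 8.220 × 10⁻⁸ N

8.220 × 10⁻⁸ N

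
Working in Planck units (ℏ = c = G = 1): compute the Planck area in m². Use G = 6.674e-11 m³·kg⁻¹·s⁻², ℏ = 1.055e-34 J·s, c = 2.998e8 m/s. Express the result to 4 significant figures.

2.613e-70 m²

The unique combination of the constants set to 1 with dimensions of area is A_P = ℏG/c³.
  = 7.041e-45 / 2.695e25
  = 2.613e-70 m²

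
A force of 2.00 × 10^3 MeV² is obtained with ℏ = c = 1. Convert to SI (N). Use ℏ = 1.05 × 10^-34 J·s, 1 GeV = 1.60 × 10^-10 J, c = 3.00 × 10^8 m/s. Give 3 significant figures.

Force is [E]/[L] = [E]²/(ℏc); restore (ℏc)⁻¹.
1 GeV² → 1/(ℏc) × (1 GeV in J)² = 8.13 × 10^5 N.
Convert the energy scale: 2.00 × 10^3 MeV² = 2.00 × 10^-3 GeV².
Result: 2.00 × 10^-3 × 8.13 × 10^5 = 1.63 × 10^3 N.

1.63 × 10^3 N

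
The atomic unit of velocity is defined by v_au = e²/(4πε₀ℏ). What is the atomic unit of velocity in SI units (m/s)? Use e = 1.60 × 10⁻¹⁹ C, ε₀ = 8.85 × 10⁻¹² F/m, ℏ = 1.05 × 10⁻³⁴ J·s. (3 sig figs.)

v_au = e²/(4πε₀ℏ)
  = 2.56 × 10⁻³⁸ / 1.17 × 10⁻⁴⁴
  = 2.19 × 10⁶ m/s

2.19 × 10⁶ m/s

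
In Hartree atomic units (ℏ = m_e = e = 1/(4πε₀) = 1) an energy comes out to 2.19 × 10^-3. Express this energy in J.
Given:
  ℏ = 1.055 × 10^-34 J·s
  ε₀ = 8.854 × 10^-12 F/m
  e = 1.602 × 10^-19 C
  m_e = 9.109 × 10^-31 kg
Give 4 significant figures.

9.536 × 10^-21 J

One hartree: E_h = m_e e⁴/(4πε₀ℏ)² = 4.354 × 10^-18 J.
2.19 × 10^-3 × 4.354 × 10^-18 J = 9.536 × 10^-21 J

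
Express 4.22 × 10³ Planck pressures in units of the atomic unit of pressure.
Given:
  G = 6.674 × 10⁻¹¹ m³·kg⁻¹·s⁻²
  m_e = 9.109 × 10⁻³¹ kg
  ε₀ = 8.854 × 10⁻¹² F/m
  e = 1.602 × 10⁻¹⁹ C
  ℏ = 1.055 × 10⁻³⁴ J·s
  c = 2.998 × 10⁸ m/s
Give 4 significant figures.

Planck pressure: p_P = c⁷/(ℏG²) = 4.632 × 10¹¹³ Pa
atomic unit of pressure: P_au = E_h/a₀³ = m_e⁴e¹⁰/((4πε₀)⁵ℏ⁸) = 2.929 × 10¹³ Pa
4.22 × 10³ × 4.632 × 10¹¹³ / 2.929 × 10¹³ = 6.674 × 10¹⁰³

6.674 × 10¹⁰³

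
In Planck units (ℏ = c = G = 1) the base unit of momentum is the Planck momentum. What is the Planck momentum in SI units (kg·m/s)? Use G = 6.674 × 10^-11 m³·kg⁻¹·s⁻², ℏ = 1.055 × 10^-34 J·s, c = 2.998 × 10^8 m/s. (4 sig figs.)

6.527 kg·m/s

p_P = √(ℏc³/G)
  = √(42.60)
  = 6.527 kg·m/s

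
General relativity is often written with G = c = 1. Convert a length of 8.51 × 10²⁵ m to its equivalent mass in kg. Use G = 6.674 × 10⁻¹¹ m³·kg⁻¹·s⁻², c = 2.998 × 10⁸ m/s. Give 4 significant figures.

Length → mass via c²/G.
8.51 × 10²⁵ m × (c²/G) = 1.146 × 10⁵³ kg

1.146 × 10⁵³ kg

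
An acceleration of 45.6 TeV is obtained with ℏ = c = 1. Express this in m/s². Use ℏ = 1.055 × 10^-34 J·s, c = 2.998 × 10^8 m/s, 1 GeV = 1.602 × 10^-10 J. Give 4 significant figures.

Acceleration is [L]/[T]² = c·[E]/ℏ.
1 GeV → c/ℏ × (1 GeV in J) = 4.552 × 10^32 m/s².
Convert the energy scale: 45.6 TeV = 4.56 × 10^4 GeV.
Result: 4.56 × 10^4 × 4.552 × 10^32 = 2.076 × 10^37 m/s².

2.076 × 10^37 m/s²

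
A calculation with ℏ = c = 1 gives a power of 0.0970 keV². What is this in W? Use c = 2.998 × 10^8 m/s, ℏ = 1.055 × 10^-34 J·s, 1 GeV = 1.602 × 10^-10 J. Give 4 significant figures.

Power is [E]/[T] = [E]²/ℏ.
1 GeV² → 1/ℏ × (1 GeV in J)² = 2.433 × 10^14 W.
Convert the energy scale: 0.0970 keV² = 9.70 × 10^-14 GeV².
Result: 9.70 × 10^-14 × 2.433 × 10^14 = 23.60 W.

23.60 W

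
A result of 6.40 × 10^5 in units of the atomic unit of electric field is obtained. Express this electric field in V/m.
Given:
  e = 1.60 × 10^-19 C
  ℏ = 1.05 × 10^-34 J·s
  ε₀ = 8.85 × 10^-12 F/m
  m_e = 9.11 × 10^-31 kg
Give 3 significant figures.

3.33 × 10^17 V/m

One atomic unit of electric field: E_au = E_h/(e a₀) = m_e²e⁵/((4πε₀)³ℏ⁴) = 5.20 × 10^11 V/m.
6.40 × 10^5 × 5.20 × 10^11 V/m = 3.33 × 10^17 V/m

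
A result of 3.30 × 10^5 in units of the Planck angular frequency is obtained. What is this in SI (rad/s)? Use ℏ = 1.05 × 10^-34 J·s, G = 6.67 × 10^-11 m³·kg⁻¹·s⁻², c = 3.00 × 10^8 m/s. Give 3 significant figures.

6.15 × 10^48 rad/s

One Planck angular frequency: ω_P = √(c⁵/(ℏG)) = 1.86 × 10^43 rad/s.
3.30 × 10^5 × 1.86 × 10^43 rad/s = 6.15 × 10^48 rad/s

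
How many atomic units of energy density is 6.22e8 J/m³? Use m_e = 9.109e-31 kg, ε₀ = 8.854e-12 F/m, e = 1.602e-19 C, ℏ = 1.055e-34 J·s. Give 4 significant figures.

2.123e-5

atomic unit of energy density: u_au = E_h/a₀³ = m_e⁴e¹⁰/((4πε₀)⁵ℏ⁸) = 2.929e13 J/m³.
6.22e8 / 2.929e13 = 2.123e-5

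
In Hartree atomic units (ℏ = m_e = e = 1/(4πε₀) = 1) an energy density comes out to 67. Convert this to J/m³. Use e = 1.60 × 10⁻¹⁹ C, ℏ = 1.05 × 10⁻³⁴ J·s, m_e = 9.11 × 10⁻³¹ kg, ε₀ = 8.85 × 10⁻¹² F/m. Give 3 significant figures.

One atomic unit of energy density: u_au = E_h/a₀³ = m_e⁴e¹⁰/((4πε₀)⁵ℏ⁸) = 3.01 × 10¹³ J/m³.
67 × 3.01 × 10¹³ J/m³ = 2.02 × 10¹⁵ J/m³

2.02 × 10¹⁵ J/m³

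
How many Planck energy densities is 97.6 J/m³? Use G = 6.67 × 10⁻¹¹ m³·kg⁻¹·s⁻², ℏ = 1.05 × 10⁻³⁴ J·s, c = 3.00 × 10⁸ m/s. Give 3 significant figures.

2.08 × 10⁻¹¹²

Planck energy density: u_P = c⁷/(ℏG²) = 4.68 × 10¹¹³ J/m³.
97.6 / 4.68 × 10¹¹³ = 2.08 × 10⁻¹¹²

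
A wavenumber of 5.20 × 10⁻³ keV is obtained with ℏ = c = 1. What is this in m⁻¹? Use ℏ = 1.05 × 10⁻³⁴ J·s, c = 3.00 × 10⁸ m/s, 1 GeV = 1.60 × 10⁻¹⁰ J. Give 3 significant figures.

2.64 × 10⁷ m⁻¹

Inverse length is [E]/(ℏc).
1 GeV → 1/(ℏc) × (1 GeV in J) = 5.08 × 10¹⁵ m⁻¹.
Convert the energy scale: 5.20 × 10⁻³ keV = 5.20 × 10⁻⁹ GeV.
Result: 5.20 × 10⁻⁹ × 5.08 × 10¹⁵ = 2.64 × 10⁷ m⁻¹.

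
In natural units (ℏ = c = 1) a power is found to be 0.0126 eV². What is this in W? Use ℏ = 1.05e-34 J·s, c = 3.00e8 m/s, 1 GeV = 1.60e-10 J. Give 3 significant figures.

3.07e-6 W

Power is [E]/[T] = [E]²/ℏ.
1 GeV² → 1/ℏ × (1 GeV in J)² = 2.44e14 W.
Convert the energy scale: 0.0126 eV² = 1.26e-20 GeV².
Result: 1.26e-20 × 2.44e14 = 3.07e-6 W.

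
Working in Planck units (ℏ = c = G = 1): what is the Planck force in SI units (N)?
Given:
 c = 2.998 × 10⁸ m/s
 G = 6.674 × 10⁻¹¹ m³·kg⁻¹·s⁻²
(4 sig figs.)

The unique combination of the constants set to 1 with dimensions of force is F_P = c⁴/G.
  = 8.078 × 10³³ / 6.674 × 10⁻¹¹
  = 1.210 × 10⁴⁴ N

1.210 × 10⁴⁴ N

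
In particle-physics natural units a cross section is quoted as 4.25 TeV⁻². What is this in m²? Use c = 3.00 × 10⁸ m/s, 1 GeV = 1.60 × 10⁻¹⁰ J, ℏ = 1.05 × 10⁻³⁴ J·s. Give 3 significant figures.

1.65 × 10⁻³⁷ m²

Area is [L]² = [E]⁻²·(ℏc)²; restore (ℏc)².
1 GeV⁻² → (ℏc)² × (1 GeV in J)⁻² = 3.88 × 10⁻³² m².
Convert the energy scale: 4.25 TeV⁻² = 4.25 × 10⁻⁶ GeV⁻².
Result: 4.25 × 10⁻⁶ × 3.88 × 10⁻³² = 1.65 × 10⁻³⁷ m².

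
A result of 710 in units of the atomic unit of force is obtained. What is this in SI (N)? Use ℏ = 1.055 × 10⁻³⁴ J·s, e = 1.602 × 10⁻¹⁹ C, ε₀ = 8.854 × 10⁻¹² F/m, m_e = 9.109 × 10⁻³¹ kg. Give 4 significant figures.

One atomic unit of force: F_au = E_h/a₀ = m_e²e⁶/((4πε₀)³ℏ⁴) = 8.220 × 10⁻⁸ N.
710 × 8.220 × 10⁻⁸ N = 5.836 × 10⁻⁵ N

5.836 × 10⁻⁵ N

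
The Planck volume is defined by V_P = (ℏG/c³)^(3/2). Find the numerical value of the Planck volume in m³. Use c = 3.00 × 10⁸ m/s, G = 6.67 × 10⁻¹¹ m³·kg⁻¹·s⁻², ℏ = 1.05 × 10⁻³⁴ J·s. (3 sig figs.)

V_P = (ℏG/c³)^(3/2)
  = √(1.75 × 10⁻²⁰⁹)
  = 4.18 × 10⁻¹⁰⁵ m³

4.18 × 10⁻¹⁰⁵ m³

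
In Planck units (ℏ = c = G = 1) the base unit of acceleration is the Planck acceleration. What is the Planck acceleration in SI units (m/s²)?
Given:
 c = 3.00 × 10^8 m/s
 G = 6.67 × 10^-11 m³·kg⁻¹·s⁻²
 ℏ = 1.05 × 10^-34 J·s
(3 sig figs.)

a_P = √(c⁷/(ℏG))
  = √(3.12 × 10^103)
  = 5.59 × 10^51 m/s²

5.59 × 10^51 m/s²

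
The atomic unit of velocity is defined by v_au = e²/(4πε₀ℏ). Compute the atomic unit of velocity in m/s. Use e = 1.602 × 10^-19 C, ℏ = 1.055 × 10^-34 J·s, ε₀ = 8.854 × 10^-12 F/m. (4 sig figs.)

2.186 × 10^6 m/s

v_au = e²/(4πε₀ℏ)
  = 2.566 × 10^-38 / 1.174 × 10^-44
  = 2.186 × 10^6 m/s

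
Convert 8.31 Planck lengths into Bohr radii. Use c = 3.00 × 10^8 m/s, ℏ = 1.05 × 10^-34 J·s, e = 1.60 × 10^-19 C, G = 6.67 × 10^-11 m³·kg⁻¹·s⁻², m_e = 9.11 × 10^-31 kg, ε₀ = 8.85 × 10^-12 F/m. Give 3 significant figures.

Planck length: ℓ_P = √(ℏG/c³) = 1.61 × 10^-35 m
Bohr radius: a₀ = 4πε₀ℏ²/(m_e e²) = 5.26 × 10^-11 m
8.31 × 1.61 × 10^-35 / 5.26 × 10^-11 = 2.55 × 10^-24

2.55 × 10^-24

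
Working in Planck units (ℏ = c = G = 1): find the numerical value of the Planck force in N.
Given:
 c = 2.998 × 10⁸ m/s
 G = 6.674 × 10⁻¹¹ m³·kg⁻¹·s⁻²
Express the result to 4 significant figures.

1.210 × 10⁴⁴ N

From ℏ = c = G = 1 the force scale is F_P = c⁴/G.
  = 8.078 × 10³³ / 6.674 × 10⁻¹¹
  = 1.210 × 10⁴⁴ N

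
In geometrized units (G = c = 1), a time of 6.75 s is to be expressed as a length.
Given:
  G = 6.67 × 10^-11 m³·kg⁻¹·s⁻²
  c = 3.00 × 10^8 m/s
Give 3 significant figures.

Time → length via c.
6.75 s × (c) = 2.02 × 10^9 m

2.02 × 10^9 m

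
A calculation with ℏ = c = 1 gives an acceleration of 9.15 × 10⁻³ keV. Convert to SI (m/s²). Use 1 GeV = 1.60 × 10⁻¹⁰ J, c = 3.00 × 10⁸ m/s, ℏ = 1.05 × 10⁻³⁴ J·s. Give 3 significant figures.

4.18 × 10²⁴ m/s²

Acceleration is [L]/[T]² = c·[E]/ℏ.
1 GeV → c/ℏ × (1 GeV in J) = 4.57 × 10³² m/s².
Convert the energy scale: 9.15 × 10⁻³ keV = 9.15 × 10⁻⁹ GeV.
Result: 9.15 × 10⁻⁹ × 4.57 × 10³² = 4.18 × 10²⁴ m/s².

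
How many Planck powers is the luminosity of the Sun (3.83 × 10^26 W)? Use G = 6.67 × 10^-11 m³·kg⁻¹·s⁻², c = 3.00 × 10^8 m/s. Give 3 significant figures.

1.05 × 10^-26

Planck power: P_P = c⁵/G = 3.64 × 10^52 W.
3.83 × 10^26 / 3.64 × 10^52 = 1.05 × 10^-26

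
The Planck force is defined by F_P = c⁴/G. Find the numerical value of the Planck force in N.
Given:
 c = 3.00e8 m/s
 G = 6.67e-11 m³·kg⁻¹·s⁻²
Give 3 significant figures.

F_P = c⁴/G
  = 8.10e33 / 6.67e-11
  = 1.21e44 N

1.21e44 N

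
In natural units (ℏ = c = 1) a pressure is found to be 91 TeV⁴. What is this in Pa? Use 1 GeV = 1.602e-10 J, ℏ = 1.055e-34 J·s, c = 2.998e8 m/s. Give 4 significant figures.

1.894e51 Pa

Pressure is [E]/[L]³ = [E]⁴/(ℏc)³.
1 GeV⁴ → 1/(ℏc)³ × (1 GeV in J)⁴ = 2.082e37 Pa.
Convert the energy scale: 91 TeV⁴ = 9.10e13 GeV⁴.
Result: 9.10e13 × 2.082e37 = 1.894e51 Pa.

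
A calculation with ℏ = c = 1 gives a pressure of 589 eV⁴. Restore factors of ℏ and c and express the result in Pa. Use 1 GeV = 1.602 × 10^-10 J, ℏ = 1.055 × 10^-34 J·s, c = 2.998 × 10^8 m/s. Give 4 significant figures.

1.226 × 10^4 Pa

Pressure is [E]/[L]³ = [E]⁴/(ℏc)³.
1 GeV⁴ → 1/(ℏc)³ × (1 GeV in J)⁴ = 2.082 × 10^37 Pa.
Convert the energy scale: 589 eV⁴ = 5.89 × 10^-34 GeV⁴.
Result: 5.89 × 10^-34 × 2.082 × 10^37 = 1.226 × 10^4 Pa.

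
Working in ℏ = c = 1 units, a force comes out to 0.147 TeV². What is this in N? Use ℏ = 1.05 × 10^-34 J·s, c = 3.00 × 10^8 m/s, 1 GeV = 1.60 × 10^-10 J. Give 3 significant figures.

Force is [E]/[L] = [E]²/(ℏc); restore (ℏc)⁻¹.
1 GeV² → 1/(ℏc) × (1 GeV in J)² = 8.13 × 10^5 N.
Convert the energy scale: 0.147 TeV² = 1.47 × 10^5 GeV².
Result: 1.47 × 10^5 × 8.13 × 10^5 = 1.19 × 10^11 N.

1.19 × 10^11 N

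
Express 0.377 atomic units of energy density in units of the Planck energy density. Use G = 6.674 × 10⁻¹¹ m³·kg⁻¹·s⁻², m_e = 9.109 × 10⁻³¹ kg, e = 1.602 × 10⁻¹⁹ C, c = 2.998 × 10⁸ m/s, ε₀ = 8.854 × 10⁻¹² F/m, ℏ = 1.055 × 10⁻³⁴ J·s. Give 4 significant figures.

atomic unit of energy density: u_au = E_h/a₀³ = m_e⁴e¹⁰/((4πε₀)⁵ℏ⁸) = 2.929 × 10¹³ J/m³
Planck energy density: u_P = c⁷/(ℏG²) = 4.632 × 10¹¹³ J/m³
0.377 × 2.929 × 10¹³ / 4.632 × 10¹¹³ = 2.384 × 10⁻¹⁰¹

2.384 × 10⁻¹⁰¹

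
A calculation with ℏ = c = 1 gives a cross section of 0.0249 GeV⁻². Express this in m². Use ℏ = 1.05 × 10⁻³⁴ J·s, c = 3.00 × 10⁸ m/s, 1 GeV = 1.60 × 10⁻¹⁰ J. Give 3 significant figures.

9.65 × 10⁻³⁴ m²

Area is [L]² = [E]⁻²·(ℏc)²; restore (ℏc)².
1 GeV⁻² → (ℏc)² × (1 GeV in J)⁻² = 3.88 × 10⁻³² m².
Result: 0.0249 × 3.88 × 10⁻³² = 9.65 × 10⁻³⁴ m².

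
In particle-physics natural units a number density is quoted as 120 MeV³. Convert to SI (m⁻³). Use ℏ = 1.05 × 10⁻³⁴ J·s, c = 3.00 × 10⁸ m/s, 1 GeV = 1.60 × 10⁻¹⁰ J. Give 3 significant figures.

Number density is [L]⁻³ = [E]³/(ℏc)³.
1 GeV³ → 1/(ℏc)³ × (1 GeV in J)³ = 1.31 × 10⁴⁷ m⁻³.
Convert the energy scale: 120 MeV³ = 1.20 × 10⁻⁷ GeV³.
Result: 1.20 × 10⁻⁷ × 1.31 × 10⁴⁷ = 1.57 × 10⁴⁰ m⁻³.

1.57 × 10⁴⁰ m⁻³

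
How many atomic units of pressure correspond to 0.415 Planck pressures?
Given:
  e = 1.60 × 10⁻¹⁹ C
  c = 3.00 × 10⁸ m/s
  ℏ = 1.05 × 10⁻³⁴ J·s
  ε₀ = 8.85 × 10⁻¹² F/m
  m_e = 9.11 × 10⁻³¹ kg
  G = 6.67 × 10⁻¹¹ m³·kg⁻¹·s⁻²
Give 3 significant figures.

Planck pressure: p_P = c⁷/(ℏG²) = 4.68 × 10¹¹³ Pa
atomic unit of pressure: P_au = E_h/a₀³ = m_e⁴e¹⁰/((4πε₀)⁵ℏ⁸) = 3.01 × 10¹³ Pa
0.415 × 4.68 × 10¹¹³ / 3.01 × 10¹³ = 6.45 × 10⁹⁹

6.45 × 10⁹⁹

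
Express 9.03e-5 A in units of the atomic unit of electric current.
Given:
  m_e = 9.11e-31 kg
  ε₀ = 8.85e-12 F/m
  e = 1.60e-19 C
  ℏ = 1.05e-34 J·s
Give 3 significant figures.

0.0135

atomic unit of electric current: I_au = e E_h/ℏ = m_e e⁵/((4πε₀)²ℏ³) = 6.67e-3 A.
9.03e-5 / 6.67e-3 = 0.0135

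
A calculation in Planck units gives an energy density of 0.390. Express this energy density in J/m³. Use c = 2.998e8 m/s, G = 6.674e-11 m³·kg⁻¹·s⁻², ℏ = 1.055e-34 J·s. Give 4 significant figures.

1.807e113 J/m³

One Planck energy density: u_P = c⁷/(ℏG²) = 4.632e113 J/m³.
0.390 × 4.632e113 J/m³ = 1.807e113 J/m³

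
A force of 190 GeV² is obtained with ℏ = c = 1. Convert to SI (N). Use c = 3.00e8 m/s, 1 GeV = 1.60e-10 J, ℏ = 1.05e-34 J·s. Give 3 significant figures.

1.54e8 N

Force is [E]/[L] = [E]²/(ℏc); restore (ℏc)⁻¹.
1 GeV² → 1/(ℏc) × (1 GeV in J)² = 8.13e5 N.
Result: 190 × 8.13e5 = 1.54e8 N.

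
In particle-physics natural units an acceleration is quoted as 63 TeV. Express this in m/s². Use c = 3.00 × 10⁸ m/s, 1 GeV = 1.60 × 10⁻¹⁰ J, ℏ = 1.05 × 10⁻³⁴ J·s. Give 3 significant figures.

Acceleration is [L]/[T]² = c·[E]/ℏ.
1 GeV → c/ℏ × (1 GeV in J) = 4.57 × 10³² m/s².
Convert the energy scale: 63 TeV = 6.30 × 10⁴ GeV.
Result: 6.30 × 10⁴ × 4.57 × 10³² = 2.88 × 10³⁷ m/s².

2.88 × 10³⁷ m/s²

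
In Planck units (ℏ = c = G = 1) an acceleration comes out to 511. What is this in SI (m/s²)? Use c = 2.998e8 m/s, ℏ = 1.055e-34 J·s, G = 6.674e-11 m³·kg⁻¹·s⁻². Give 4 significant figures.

One Planck acceleration: a_P = √(c⁷/(ℏG)) = 5.560e51 m/s².
511 × 5.560e51 m/s² = 2.841e54 m/s²

2.841e54 m/s²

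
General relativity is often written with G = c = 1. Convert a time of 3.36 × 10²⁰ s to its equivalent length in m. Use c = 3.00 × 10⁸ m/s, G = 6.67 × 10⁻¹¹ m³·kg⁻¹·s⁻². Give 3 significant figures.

1.01 × 10²⁹ m

Time → length via c.
3.36 × 10²⁰ s × (c) = 1.01 × 10²⁹ m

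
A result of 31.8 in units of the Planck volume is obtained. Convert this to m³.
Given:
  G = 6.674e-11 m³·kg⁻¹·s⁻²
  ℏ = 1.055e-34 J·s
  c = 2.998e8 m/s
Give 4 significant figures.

1.343e-103 m³

One Planck volume: V_P = (ℏG/c³)^(3/2) = 4.224e-105 m³.
31.8 × 4.224e-105 m³ = 1.343e-103 m³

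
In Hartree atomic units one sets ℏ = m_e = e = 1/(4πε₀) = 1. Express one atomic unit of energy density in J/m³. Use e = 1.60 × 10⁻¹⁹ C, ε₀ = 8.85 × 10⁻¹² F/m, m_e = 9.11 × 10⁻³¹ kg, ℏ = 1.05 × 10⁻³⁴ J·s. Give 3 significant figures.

3.01 × 10¹³ J/m³

u_au = E_h/a₀³ = m_e⁴e¹⁰/((4πε₀)⁵ℏ⁸)
E_h = 4.38 × 10⁻¹⁸ J
a₀ = 5.26 × 10⁻¹¹ m
E_h/a₀³ = 3.01 × 10¹³ J/m³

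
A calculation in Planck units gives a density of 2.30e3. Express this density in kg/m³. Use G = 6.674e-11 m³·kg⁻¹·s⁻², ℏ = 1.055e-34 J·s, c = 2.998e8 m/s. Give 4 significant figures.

1.185e100 kg/m³

One Planck density: ρ_P = c⁵/(ℏG²) = 5.154e96 kg/m³.
2.30e3 × 5.154e96 kg/m³ = 1.185e100 kg/m³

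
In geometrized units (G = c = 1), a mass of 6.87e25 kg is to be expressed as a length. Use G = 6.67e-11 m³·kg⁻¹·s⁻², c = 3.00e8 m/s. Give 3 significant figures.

0.0509 m

In G = c = 1 units mass has dimensions of length; the conversion factor is G/c².
6.87e25 kg × (G/c²) = 0.0509 m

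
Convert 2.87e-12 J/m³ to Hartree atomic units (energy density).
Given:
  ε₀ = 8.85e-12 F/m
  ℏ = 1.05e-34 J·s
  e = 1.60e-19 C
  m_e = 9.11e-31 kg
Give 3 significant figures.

9.53e-26

atomic unit of energy density: u_au = E_h/a₀³ = m_e⁴e¹⁰/((4πε₀)⁵ℏ⁸) = 3.01e13 J/m³.
2.87e-12 / 3.01e13 = 9.53e-26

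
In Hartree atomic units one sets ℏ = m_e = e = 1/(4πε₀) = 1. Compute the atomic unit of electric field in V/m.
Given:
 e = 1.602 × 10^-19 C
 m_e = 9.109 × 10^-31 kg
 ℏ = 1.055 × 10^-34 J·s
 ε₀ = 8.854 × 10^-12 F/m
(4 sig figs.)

5.131 × 10^11 V/m

E_au = E_h/(e a₀) = m_e²e⁵/((4πε₀)³ℏ⁴)
E_h = 4.354 × 10^-18 J
a₀ = 5.297 × 10^-11 m
E_h/(e·a₀) = 5.131 × 10^11 V/m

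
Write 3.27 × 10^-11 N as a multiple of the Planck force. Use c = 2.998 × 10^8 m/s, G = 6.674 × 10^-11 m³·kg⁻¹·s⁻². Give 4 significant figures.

2.702 × 10^-55

Planck force: F_P = c⁴/G = 1.210 × 10^44 N.
3.27 × 10^-11 / 1.210 × 10^44 = 2.702 × 10^-55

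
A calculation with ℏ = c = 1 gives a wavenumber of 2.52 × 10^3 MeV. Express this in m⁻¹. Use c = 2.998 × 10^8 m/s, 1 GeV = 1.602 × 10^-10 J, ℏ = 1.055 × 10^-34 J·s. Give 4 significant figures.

Inverse length is [E]/(ℏc).
1 GeV → 1/(ℏc) × (1 GeV in J) = 5.065 × 10^15 m⁻¹.
Convert the energy scale: 2.52 × 10^3 MeV = 2.52 GeV.
Result: 2.52 × 5.065 × 10^15 = 1.276 × 10^16 m⁻¹.

1.276 × 10^16 m⁻¹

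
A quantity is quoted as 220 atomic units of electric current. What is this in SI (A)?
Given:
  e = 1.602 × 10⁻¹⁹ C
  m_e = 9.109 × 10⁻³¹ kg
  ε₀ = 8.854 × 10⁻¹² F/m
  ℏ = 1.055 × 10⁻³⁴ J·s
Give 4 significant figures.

One atomic unit of electric current: I_au = e E_h/ℏ = m_e e⁵/((4πε₀)²ℏ³) = 6.612 × 10⁻³ A.
220 × 6.612 × 10⁻³ A = 1.455 A

1.455 A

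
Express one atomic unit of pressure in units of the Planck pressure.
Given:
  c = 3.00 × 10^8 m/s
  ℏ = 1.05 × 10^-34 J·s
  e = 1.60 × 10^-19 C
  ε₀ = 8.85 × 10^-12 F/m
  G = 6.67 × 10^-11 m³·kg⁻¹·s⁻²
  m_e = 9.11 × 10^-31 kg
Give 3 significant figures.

atomic unit of pressure: P_au = E_h/a₀³ = m_e⁴e¹⁰/((4πε₀)⁵ℏ⁸) = 3.01 × 10^13 Pa
Planck pressure: p_P = c⁷/(ℏG²) = 4.68 × 10^113 Pa
ratio = 3.01 × 10^13 / 4.68 × 10^113 = 6.44 × 10^-101

6.44 × 10^-101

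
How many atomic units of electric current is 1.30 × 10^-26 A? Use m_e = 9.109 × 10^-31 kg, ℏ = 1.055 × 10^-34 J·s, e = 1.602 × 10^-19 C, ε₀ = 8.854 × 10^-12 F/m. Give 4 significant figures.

atomic unit of electric current: I_au = e E_h/ℏ = m_e e⁵/((4πε₀)²ℏ³) = 6.612 × 10^-3 A.
1.30 × 10^-26 / 6.612 × 10^-3 = 1.966 × 10^-24

1.966 × 10^-24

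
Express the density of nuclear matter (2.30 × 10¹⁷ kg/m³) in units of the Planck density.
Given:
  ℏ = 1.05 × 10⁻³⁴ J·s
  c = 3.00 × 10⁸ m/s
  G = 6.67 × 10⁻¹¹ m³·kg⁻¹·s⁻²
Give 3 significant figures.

Planck density: ρ_P = c⁵/(ℏG²) = 5.20 × 10⁹⁶ kg/m³.
2.30 × 10¹⁷ / 5.20 × 10⁹⁶ = 4.42 × 10⁻⁸⁰

4.42 × 10⁻⁸⁰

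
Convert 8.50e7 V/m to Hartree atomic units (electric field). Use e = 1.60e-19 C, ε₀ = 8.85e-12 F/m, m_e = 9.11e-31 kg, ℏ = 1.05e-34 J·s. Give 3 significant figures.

atomic unit of electric field: E_au = E_h/(e a₀) = m_e²e⁵/((4πε₀)³ℏ⁴) = 5.20e11 V/m.
8.50e7 / 5.20e11 = 1.63e-4

1.63e-4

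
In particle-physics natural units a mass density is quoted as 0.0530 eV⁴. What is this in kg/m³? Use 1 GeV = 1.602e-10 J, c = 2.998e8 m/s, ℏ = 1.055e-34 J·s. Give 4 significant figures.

1.227e-17 kg/m³

Mass density is [E]/(c²[L]³) = [E]⁴/(ℏ³c⁵).
1 GeV⁴ → 1/(ℏ³c⁵) × (1 GeV in J)⁴ = 2.316e20 kg/m³.
Convert the energy scale: 0.0530 eV⁴ = 5.30e-38 GeV⁴.
Result: 5.30e-38 × 2.316e20 = 1.227e-17 kg/m³.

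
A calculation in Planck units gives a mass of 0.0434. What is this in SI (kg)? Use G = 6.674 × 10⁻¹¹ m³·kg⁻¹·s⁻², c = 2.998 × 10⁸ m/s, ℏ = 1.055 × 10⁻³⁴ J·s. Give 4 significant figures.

One Planck mass: m_P = √(ℏc/G) = 2.177 × 10⁻⁸ kg.
0.0434 × 2.177 × 10⁻⁸ kg = 9.448 × 10⁻¹⁰ kg

9.448 × 10⁻¹⁰ kg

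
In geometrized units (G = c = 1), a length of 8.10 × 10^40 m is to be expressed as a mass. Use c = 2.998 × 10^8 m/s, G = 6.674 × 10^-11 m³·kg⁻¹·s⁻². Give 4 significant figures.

Length → mass via c²/G.
8.10 × 10^40 m × (c²/G) = 1.091 × 10^68 kg

1.091 × 10^68 kg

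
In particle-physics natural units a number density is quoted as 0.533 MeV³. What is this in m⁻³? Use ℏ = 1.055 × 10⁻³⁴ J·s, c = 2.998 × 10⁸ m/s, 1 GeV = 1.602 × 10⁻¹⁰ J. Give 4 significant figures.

6.926 × 10³⁷ m⁻³

Number density is [L]⁻³ = [E]³/(ℏc)³.
1 GeV³ → 1/(ℏc)³ × (1 GeV in J)³ = 1.299 × 10⁴⁷ m⁻³.
Convert the energy scale: 0.533 MeV³ = 5.33 × 10⁻¹⁰ GeV³.
Result: 5.33 × 10⁻¹⁰ × 1.299 × 10⁴⁷ = 6.926 × 10³⁷ m⁻³.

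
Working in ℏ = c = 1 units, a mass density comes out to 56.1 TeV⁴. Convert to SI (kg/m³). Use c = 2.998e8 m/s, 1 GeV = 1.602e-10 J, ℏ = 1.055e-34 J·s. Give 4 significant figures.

Mass density is [E]/(c²[L]³) = [E]⁴/(ℏ³c⁵).
1 GeV⁴ → 1/(ℏ³c⁵) × (1 GeV in J)⁴ = 2.316e20 kg/m³.
Convert the energy scale: 56.1 TeV⁴ = 5.61e13 GeV⁴.
Result: 5.61e13 × 2.316e20 = 1.299e34 kg/m³.

1.299e34 kg/m³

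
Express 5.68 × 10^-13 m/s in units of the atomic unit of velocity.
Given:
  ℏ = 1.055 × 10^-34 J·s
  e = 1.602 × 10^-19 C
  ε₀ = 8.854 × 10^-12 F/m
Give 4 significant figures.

atomic unit of velocity: v_au = e²/(4πε₀ℏ) = 2.186 × 10^6 m/s.
5.68 × 10^-13 / 2.186 × 10^6 = 2.598 × 10^-19

2.598 × 10^-19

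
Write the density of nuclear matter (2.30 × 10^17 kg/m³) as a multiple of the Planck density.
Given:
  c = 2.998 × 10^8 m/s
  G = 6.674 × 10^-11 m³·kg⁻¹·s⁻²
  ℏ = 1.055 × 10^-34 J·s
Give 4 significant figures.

4.463 × 10^-80

Planck density: ρ_P = c⁵/(ℏG²) = 5.154 × 10^96 kg/m³.
2.30 × 10^17 / 5.154 × 10^96 = 4.463 × 10^-80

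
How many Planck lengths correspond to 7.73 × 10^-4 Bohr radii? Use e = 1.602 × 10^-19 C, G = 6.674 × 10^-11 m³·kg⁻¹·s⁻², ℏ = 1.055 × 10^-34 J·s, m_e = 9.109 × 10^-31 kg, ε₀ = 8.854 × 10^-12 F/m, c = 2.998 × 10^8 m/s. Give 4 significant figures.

2.533 × 10^21

Bohr radius: a₀ = 4πε₀ℏ²/(m_e e²) = 5.297 × 10^-11 m
Planck length: ℓ_P = √(ℏG/c³) = 1.616 × 10^-35 m
7.73 × 10^-4 × 5.297 × 10^-11 / 1.616 × 10^-35 = 2.533 × 10^21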